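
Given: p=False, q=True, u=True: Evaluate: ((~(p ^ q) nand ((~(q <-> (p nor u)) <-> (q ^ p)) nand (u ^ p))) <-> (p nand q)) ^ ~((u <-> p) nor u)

False

p ^ q = False ^ True = True
~(p ^ q) = ~True = False
p nor u = False nor True = False
q <-> (p nor u) = True <-> False = False
~(q <-> (p nor u)) = ~False = True
q ^ p = True ^ False = True
~(q <-> (p nor u)) <-> (q ^ p) = True <-> True = True
u ^ p = True ^ False = True
(~(q <-> (p nor u)) <-> (q ^ p)) nand (u ^ p) = True nand True = False
~(p ^ q) nand ((~(q <-> (p nor u)) <-> (q ^ p)) nand (u ^ p)) = False nand False = True
p nand q = False nand True = True
(~(p ^ q) nand ((~(q <-> (p nor u)) <-> (q ^ p)) nand (u ^ p))) <-> (p nand q) = True <-> True = True
u <-> p = True <-> False = False
(u <-> p) nor u = False nor True = False
~((u <-> p) nor u) = ~False = True
((~(p ^ q) nand ((~(q <-> (p nor u)) <-> (q ^ p)) nand (u ^ p))) <-> (p nand q)) ^ ~((u <-> p) nor u) = True ^ True = False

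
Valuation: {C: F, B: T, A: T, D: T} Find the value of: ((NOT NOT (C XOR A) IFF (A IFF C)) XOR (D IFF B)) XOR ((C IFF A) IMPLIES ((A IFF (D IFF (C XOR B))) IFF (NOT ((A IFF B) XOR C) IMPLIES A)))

F

C XOR A = F XOR T = T
NOT (C XOR A) = NOT T = F
NOT NOT (C XOR A) = NOT F = T
A IFF C = T IFF F = F
NOT NOT (C XOR A) IFF (A IFF C) = T IFF F = F
D IFF B = T IFF T = T
(NOT NOT (C XOR A) IFF (A IFF C)) XOR (D IFF B) = F XOR T = T
C IFF A = F IFF T = F
C XOR B = F XOR T = T
D IFF (C XOR B) = T IFF T = T
A IFF (D IFF (C XOR B)) = T IFF T = T
A IFF B = T IFF T = T
(A IFF B) XOR C = T XOR F = T
NOT ((A IFF B) XOR C) = NOT T = F
NOT ((A IFF B) XOR C) IMPLIES A = F IMPLIES T = T
(A IFF (D IFF (C XOR B))) IFF (NOT ((A IFF B) XOR C) IMPLIES A) = T IFF T = T
(C IFF A) IMPLIES ((A IFF (D IFF (C XOR B))) IFF (NOT ((A IFF B) XOR C) IMPLIES A)) = F IMPLIES T = T
((NOT NOT (C XOR A) IFF (A IFF C)) XOR (D IFF B)) XOR ((C IFF A) IMPLIES ((A IFF (D IFF (C XOR B))) IFF (NOT ((A IFF B) XOR C) IMPLIES A))) = T XOR T = F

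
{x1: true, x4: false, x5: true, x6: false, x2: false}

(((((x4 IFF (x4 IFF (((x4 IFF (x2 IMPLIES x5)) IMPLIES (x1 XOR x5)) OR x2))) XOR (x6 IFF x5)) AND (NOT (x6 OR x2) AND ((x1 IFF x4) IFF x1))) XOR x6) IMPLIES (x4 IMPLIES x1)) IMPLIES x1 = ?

true

Substituting x1=true, x4=false, x5=true, x6=false, x2=false:
x2 IMPLIES x5 = false IMPLIES true = true
x4 IFF (x2 IMPLIES x5) = false IFF true = false
x1 XOR x5 = true XOR true = false
(x4 IFF (x2 IMPLIES x5)) IMPLIES (x1 XOR x5) = false IMPLIES false = true
((x4 IFF (x2 IMPLIES x5)) IMPLIES (x1 XOR x5)) OR x2 = true OR false = true
x4 IFF (((x4 IFF (x2 IMPLIES x5)) IMPLIES (x1 XOR x5)) OR x2) = false IFF true = false
x4 IFF (x4 IFF (((x4 IFF (x2 IMPLIES x5)) IMPLIES (x1 XOR x5)) OR x2)) = false IFF false = true
x6 IFF x5 = false IFF true = false
(x4 IFF (x4 IFF (((x4 IFF (x2 IMPLIES x5)) IMPLIES (x1 XOR x5)) OR x2))) XOR (x6 IFF x5) = true XOR false = true
x6 OR x2 = false OR false = false
NOT (x6 OR x2) = NOT false = true
x1 IFF x4 = true IFF false = false
(x1 IFF x4) IFF x1 = false IFF true = false
NOT (x6 OR x2) AND ((x1 IFF x4) IFF x1) = true AND false = false
((x4 IFF (x4 IFF (((x4 IFF (x2 IMPLIES x5)) IMPLIES (x1 XOR x5)) OR x2))) XOR (x6 IFF x5)) AND (NOT (x6 OR x2) AND ((x1 IFF x4) IFF x1)) = true AND false = false
(((x4 IFF (x4 IFF (((x4 IFF (x2 IMPLIES x5)) IMPLIES (x1 XOR x5)) OR x2))) XOR (x6 IFF x5)) AND (NOT (x6 OR x2) AND ((x1 IFF x4) IFF x1))) XOR x6 = false XOR false = false
x4 IMPLIES x1 = false IMPLIES true = true
((((x4 IFF (x4 IFF (((x4 IFF (x2 IMPLIES x5)) IMPLIES (x1 XOR x5)) OR x2))) XOR (x6 IFF x5)) AND (NOT (x6 OR x2) AND ((x1 IFF x4) IFF x1))) XOR x6) IMPLIES (x4 IMPLIES x1) = false IMPLIES true = true
(((((x4 IFF (x4 IFF (((x4 IFF (x2 IMPLIES x5)) IMPLIES (x1 XOR x5)) OR x2))) XOR (x6 IFF x5)) AND (NOT (x6 OR x2) AND ((x1 IFF x4) IFF x1))) XOR x6) IMPLIES (x4 IMPLIES x1)) IMPLIES x1 = true IMPLIES true = true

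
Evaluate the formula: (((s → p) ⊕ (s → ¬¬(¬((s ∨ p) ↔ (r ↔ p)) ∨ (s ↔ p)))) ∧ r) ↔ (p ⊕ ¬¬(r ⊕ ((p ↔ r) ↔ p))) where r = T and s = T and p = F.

s → p = T → F = F
s ∨ p = T ∨ F = T
r ↔ p = T ↔ F = F
(s ∨ p) ↔ (r ↔ p) = T ↔ F = F
¬((s ∨ p) ↔ (r ↔ p)) = ¬F = T
s ↔ p = T ↔ F = F
¬((s ∨ p) ↔ (r ↔ p)) ∨ (s ↔ p) = T ∨ F = T
¬(¬((s ∨ p) ↔ (r ↔ p)) ∨ (s ↔ p)) = ¬T = F
¬¬(¬((s ∨ p) ↔ (r ↔ p)) ∨ (s ↔ p)) = ¬F = T
s → ¬¬(¬((s ∨ p) ↔ (r ↔ p)) ∨ (s ↔ p)) = T → T = T
(s → p) ⊕ (s → ¬¬(¬((s ∨ p) ↔ (r ↔ p)) ∨ (s ↔ p))) = F ⊕ T = T
((s → p) ⊕ (s → ¬¬(¬((s ∨ p) ↔ (r ↔ p)) ∨ (s ↔ p)))) ∧ r = T ∧ T = T
p ↔ r = F ↔ T = F
(p ↔ r) ↔ p = F ↔ F = T
r ⊕ ((p ↔ r) ↔ p) = T ⊕ T = F
¬(r ⊕ ((p ↔ r) ↔ p)) = ¬F = T
¬¬(r ⊕ ((p ↔ r) ↔ p)) = ¬T = F
p ⊕ ¬¬(r ⊕ ((p ↔ r) ↔ p)) = F ⊕ F = F
(((s → p) ⊕ (s → ¬¬(¬((s ∨ p) ↔ (r ↔ p)) ∨ (s ↔ p)))) ∧ r) ↔ (p ⊕ ¬¬(r ⊕ ((p ↔ r) ↔ p))) = T ↔ F = F

F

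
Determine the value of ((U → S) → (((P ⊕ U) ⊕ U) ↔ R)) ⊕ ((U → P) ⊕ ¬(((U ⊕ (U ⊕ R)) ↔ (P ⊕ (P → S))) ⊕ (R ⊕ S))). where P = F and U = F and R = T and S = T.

T

U → S = F → T = T
P ⊕ U = F ⊕ F = F
(P ⊕ U) ⊕ U = F ⊕ F = F
((P ⊕ U) ⊕ U) ↔ R = F ↔ T = F
(U → S) → (((P ⊕ U) ⊕ U) ↔ R) = T → F = F
U → P = F → F = T
U ⊕ R = F ⊕ T = T
U ⊕ (U ⊕ R) = F ⊕ T = T
P → S = F → T = T
P ⊕ (P → S) = F ⊕ T = T
(U ⊕ (U ⊕ R)) ↔ (P ⊕ (P → S)) = T ↔ T = T
R ⊕ S = T ⊕ T = F
((U ⊕ (U ⊕ R)) ↔ (P ⊕ (P → S))) ⊕ (R ⊕ S) = T ⊕ F = T
¬(((U ⊕ (U ⊕ R)) ↔ (P ⊕ (P → S))) ⊕ (R ⊕ S)) = ¬T = F
(U → P) ⊕ ¬(((U ⊕ (U ⊕ R)) ↔ (P ⊕ (P → S))) ⊕ (R ⊕ S)) = T ⊕ F = T
((U → S) → (((P ⊕ U) ⊕ U) ↔ R)) ⊕ ((U → P) ⊕ ¬(((U ⊕ (U ⊕ R)) ↔ (P ⊕ (P → S))) ⊕ (R ⊕ S))) = F ⊕ T = T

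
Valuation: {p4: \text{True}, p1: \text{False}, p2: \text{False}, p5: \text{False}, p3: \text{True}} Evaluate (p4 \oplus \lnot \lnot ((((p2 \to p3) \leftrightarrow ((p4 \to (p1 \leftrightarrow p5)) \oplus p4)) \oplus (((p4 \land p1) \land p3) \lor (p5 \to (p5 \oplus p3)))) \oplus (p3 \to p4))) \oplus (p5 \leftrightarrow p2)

Substituting p4=\text{True}, p1=\text{False}, p2=\text{False}, p5=\text{False}, p3=\text{True}:
p2 \to p3 = \text{False} \to \text{True} = \text{True}
p1 \leftrightarrow p5 = \text{False} \leftrightarrow \text{False} = \text{True}
p4 \to (p1 \leftrightarrow p5) = \text{True} \to \text{True} = \text{True}
(p4 \to (p1 \leftrightarrow p5)) \oplus p4 = \text{True} \oplus \text{True} = \text{False}
(p2 \to p3) \leftrightarrow ((p4 \to (p1 \leftrightarrow p5)) \oplus p4) = \text{True} \leftrightarrow \text{False} = \text{False}
p4 \land p1 = \text{True} \land \text{False} = \text{False}
(p4 \land p1) \land p3 = \text{False} \land \text{True} = \text{False}
p5 \oplus p3 = \text{False} \oplus \text{True} = \text{True}
p5 \to (p5 \oplus p3) = \text{False} \to \text{True} = \text{True}
((p4 \land p1) \land p3) \lor (p5 \to (p5 \oplus p3)) = \text{False} \lor \text{True} = \text{True}
((p2 \to p3) \leftrightarrow ((p4 \to (p1 \leftrightarrow p5)) \oplus p4)) \oplus (((p4 \land p1) \land p3) \lor (p5 \to (p5 \oplus p3))) = \text{False} \oplus \text{True} = \text{True}
p3 \to p4 = \text{True} \to \text{True} = \text{True}
(((p2 \to p3) \leftrightarrow ((p4 \to (p1 \leftrightarrow p5)) \oplus p4)) \oplus (((p4 \land p1) \land p3) \lor (p5 \to (p5 \oplus p3)))) \oplus (p3 \to p4) = \text{True} \oplus \text{True} = \text{False}
\lnot ((((p2 \to p3) \leftrightarrow ((p4 \to (p1 \leftrightarrow p5)) \oplus p4)) \oplus (((p4 \land p1) \land p3) \lor (p5 \to (p5 \oplus p3)))) \oplus (p3 \to p4)) = \lnot \text{False} = \text{True}
\lnot \lnot ((((p2 \to p3) \leftrightarrow ((p4 \to (p1 \leftrightarrow p5)) \oplus p4)) \oplus (((p4 \land p1) \land p3) \lor (p5 \to (p5 \oplus p3)))) \oplus (p3 \to p4)) = \lnot \text{True} = \text{False}
p4 \oplus \lnot \lnot ((((p2 \to p3) \leftrightarrow ((p4 \to (p1 \leftrightarrow p5)) \oplus p4)) \oplus (((p4 \land p1) \land p3) \lor (p5 \to (p5 \oplus p3)))) \oplus (p3 \to p4)) = \text{True} \oplus \text{False} = \text{True}
p5 \leftrightarrow p2 = \text{False} \leftrightarrow \text{False} = \text{True}
(p4 \oplus \lnot \lnot ((((p2 \to p3) \leftrightarrow ((p4 \to (p1 \leftrightarrow p5)) \oplus p4)) \oplus (((p4 \land p1) \land p3) \lor (p5 \to (p5 \oplus p3)))) \oplus (p3 \to p4))) \oplus (p5 \leftrightarrow p2) = \text{True} \oplus \text{True} = \text{False}

\text{False}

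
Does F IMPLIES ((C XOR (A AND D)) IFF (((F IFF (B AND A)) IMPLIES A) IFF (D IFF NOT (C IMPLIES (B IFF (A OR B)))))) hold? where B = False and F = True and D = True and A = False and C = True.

A AND D = False AND True = False
C XOR (A AND D) = True XOR False = True
B AND A = False AND False = False
F IFF (B AND A) = True IFF False = False
(F IFF (B AND A)) IMPLIES A = False IMPLIES False = True
A OR B = False OR False = False
B IFF (A OR B) = False IFF False = True
C IMPLIES (B IFF (A OR B)) = True IMPLIES True = True
NOT (C IMPLIES (B IFF (A OR B))) = NOT True = False
D IFF NOT (C IMPLIES (B IFF (A OR B))) = True IFF False = False
((F IFF (B AND A)) IMPLIES A) IFF (D IFF NOT (C IMPLIES (B IFF (A OR B)))) = True IFF False = False
(C XOR (A AND D)) IFF (((F IFF (B AND A)) IMPLIES A) IFF (D IFF NOT (C IMPLIES (B IFF (A OR B))))) = True IFF False = False
F IMPLIES ((C XOR (A AND D)) IFF (((F IFF (B AND A)) IMPLIES A) IFF (D IFF NOT (C IMPLIES (B IFF (A OR B)))))) = True IMPLIES False = False

False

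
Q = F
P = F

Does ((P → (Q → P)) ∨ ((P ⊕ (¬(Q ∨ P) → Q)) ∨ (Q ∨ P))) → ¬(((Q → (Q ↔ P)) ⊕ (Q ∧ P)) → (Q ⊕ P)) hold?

Substituting Q=F, P=F:
Q → P = F → F = T
P → (Q → P) = F → T = T
Q ∨ P = F ∨ F = F
¬(Q ∨ P) = ¬F = T
¬(Q ∨ P) → Q = T → F = F
P ⊕ (¬(Q ∨ P) → Q) = F ⊕ F = F
Q ∨ P = F ∨ F = F
(P ⊕ (¬(Q ∨ P) → Q)) ∨ (Q ∨ P) = F ∨ F = F
(P → (Q → P)) ∨ ((P ⊕ (¬(Q ∨ P) → Q)) ∨ (Q ∨ P)) = T ∨ F = T
Q ↔ P = F ↔ F = T
Q → (Q ↔ P) = F → T = T
Q ∧ P = F ∧ F = F
(Q → (Q ↔ P)) ⊕ (Q ∧ P) = T ⊕ F = T
Q ⊕ P = F ⊕ F = F
((Q → (Q ↔ P)) ⊕ (Q ∧ P)) → (Q ⊕ P) = T → F = F
¬(((Q → (Q ↔ P)) ⊕ (Q ∧ P)) → (Q ⊕ P)) = ¬F = T
((P → (Q → P)) ∨ ((P ⊕ (¬(Q ∨ P) → Q)) ∨ (Q ∨ P))) → ¬(((Q → (Q ↔ P)) ⊕ (Q ∧ P)) → (Q ⊕ P)) = T → T = T

T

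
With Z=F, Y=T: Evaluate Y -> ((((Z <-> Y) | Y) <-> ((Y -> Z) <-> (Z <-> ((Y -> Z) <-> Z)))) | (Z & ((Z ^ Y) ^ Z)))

T

Z <-> Y = F <-> T = F
(Z <-> Y) | Y = F | T = T
Y -> Z = T -> F = F
Y -> Z = T -> F = F
(Y -> Z) <-> Z = F <-> F = T
Z <-> ((Y -> Z) <-> Z) = F <-> T = F
(Y -> Z) <-> (Z <-> ((Y -> Z) <-> Z)) = F <-> F = T
((Z <-> Y) | Y) <-> ((Y -> Z) <-> (Z <-> ((Y -> Z) <-> Z))) = T <-> T = T
Z ^ Y = F ^ T = T
(Z ^ Y) ^ Z = T ^ F = T
Z & ((Z ^ Y) ^ Z) = F & T = F
(((Z <-> Y) | Y) <-> ((Y -> Z) <-> (Z <-> ((Y -> Z) <-> Z)))) | (Z & ((Z ^ Y) ^ Z)) = T | F = T
Y -> ((((Z <-> Y) | Y) <-> ((Y -> Z) <-> (Z <-> ((Y -> Z) <-> Z)))) | (Z & ((Z ^ Y) ^ Z))) = T -> T = T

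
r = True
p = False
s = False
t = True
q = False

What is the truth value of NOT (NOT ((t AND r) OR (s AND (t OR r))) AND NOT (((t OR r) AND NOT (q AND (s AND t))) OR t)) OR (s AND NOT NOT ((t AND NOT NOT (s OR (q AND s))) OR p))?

Substituting r=True, p=False, s=False, t=True, q=False:
t AND r = True AND True = True
t OR r = True OR True = True
s AND (t OR r) = False AND True = False
(t AND r) OR (s AND (t OR r)) = True OR False = True
NOT ((t AND r) OR (s AND (t OR r))) = NOT True = False
t OR r = True OR True = True
s AND t = False AND True = False
q AND (s AND t) = False AND False = False
NOT (q AND (s AND t)) = NOT False = True
(t OR r) AND NOT (q AND (s AND t)) = True AND True = True
((t OR r) AND NOT (q AND (s AND t))) OR t = True OR True = True
NOT (((t OR r) AND NOT (q AND (s AND t))) OR t) = NOT True = False
NOT ((t AND r) OR (s AND (t OR r))) AND NOT (((t OR r) AND NOT (q AND (s AND t))) OR t) = False AND False = False
NOT (NOT ((t AND r) OR (s AND (t OR r))) AND NOT (((t OR r) AND NOT (q AND (s AND t))) OR t)) = NOT False = True
q AND s = False AND False = False
s OR (q AND s) = False OR False = False
NOT (s OR (q AND s)) = NOT False = True
NOT NOT (s OR (q AND s)) = NOT True = False
t AND NOT NOT (s OR (q AND s)) = True AND False = False
(t AND NOT NOT (s OR (q AND s))) OR p = False OR False = False
NOT ((t AND NOT NOT (s OR (q AND s))) OR p) = NOT False = True
NOT NOT ((t AND NOT NOT (s OR (q AND s))) OR p) = NOT True = False
s AND NOT NOT ((t AND NOT NOT (s OR (q AND s))) OR p) = False AND False = False
NOT (NOT ((t AND r) OR (s AND (t OR r))) AND NOT (((t OR r) AND NOT (q AND (s AND t))) OR t)) OR (s AND NOT NOT ((t AND NOT NOT (s OR (q AND s))) OR p)) = True OR False = True

True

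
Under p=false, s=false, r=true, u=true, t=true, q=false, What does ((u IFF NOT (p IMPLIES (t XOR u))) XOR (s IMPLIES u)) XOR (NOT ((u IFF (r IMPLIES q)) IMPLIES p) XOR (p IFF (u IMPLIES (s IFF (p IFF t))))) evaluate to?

true

t XOR u = true XOR true = false
p IMPLIES (t XOR u) = false IMPLIES false = true
NOT (p IMPLIES (t XOR u)) = NOT true = false
u IFF NOT (p IMPLIES (t XOR u)) = true IFF false = false
s IMPLIES u = false IMPLIES true = true
(u IFF NOT (p IMPLIES (t XOR u))) XOR (s IMPLIES u) = false XOR true = true
r IMPLIES q = true IMPLIES false = false
u IFF (r IMPLIES q) = true IFF false = false
(u IFF (r IMPLIES q)) IMPLIES p = false IMPLIES false = true
NOT ((u IFF (r IMPLIES q)) IMPLIES p) = NOT true = false
p IFF t = false IFF true = false
s IFF (p IFF t) = false IFF false = true
u IMPLIES (s IFF (p IFF t)) = true IMPLIES true = true
p IFF (u IMPLIES (s IFF (p IFF t))) = false IFF true = false
NOT ((u IFF (r IMPLIES q)) IMPLIES p) XOR (p IFF (u IMPLIES (s IFF (p IFF t)))) = false XOR false = false
((u IFF NOT (p IMPLIES (t XOR u))) XOR (s IMPLIES u)) XOR (NOT ((u IFF (r IMPLIES q)) IMPLIES p) XOR (p IFF (u IMPLIES (s IFF (p IFF t))))) = true XOR false = true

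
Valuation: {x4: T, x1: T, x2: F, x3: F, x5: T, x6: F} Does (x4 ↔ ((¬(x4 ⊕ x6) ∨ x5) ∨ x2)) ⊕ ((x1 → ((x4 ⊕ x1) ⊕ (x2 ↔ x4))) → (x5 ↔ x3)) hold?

F

x4 ⊕ x6 = T ⊕ F = T
¬(x4 ⊕ x6) = ¬T = F
¬(x4 ⊕ x6) ∨ x5 = F ∨ T = T
(¬(x4 ⊕ x6) ∨ x5) ∨ x2 = T ∨ F = T
x4 ↔ ((¬(x4 ⊕ x6) ∨ x5) ∨ x2) = T ↔ T = T
x4 ⊕ x1 = T ⊕ T = F
x2 ↔ x4 = F ↔ T = F
(x4 ⊕ x1) ⊕ (x2 ↔ x4) = F ⊕ F = F
x1 → ((x4 ⊕ x1) ⊕ (x2 ↔ x4)) = T → F = F
x5 ↔ x3 = T ↔ F = F
(x1 → ((x4 ⊕ x1) ⊕ (x2 ↔ x4))) → (x5 ↔ x3) = F → F = T
(x4 ↔ ((¬(x4 ⊕ x6) ∨ x5) ∨ x2)) ⊕ ((x1 → ((x4 ⊕ x1) ⊕ (x2 ↔ x4))) → (x5 ↔ x3)) = T ⊕ T = F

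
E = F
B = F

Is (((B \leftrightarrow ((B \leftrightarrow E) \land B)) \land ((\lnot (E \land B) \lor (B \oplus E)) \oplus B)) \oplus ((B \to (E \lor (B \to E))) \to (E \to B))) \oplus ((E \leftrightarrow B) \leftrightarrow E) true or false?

F

B \leftrightarrow E = F \leftrightarrow F = T
(B \leftrightarrow E) \land B = T \land F = F
B \leftrightarrow ((B \leftrightarrow E) \land B) = F \leftrightarrow F = T
E \land B = F \land F = F
\lnot (E \land B) = \lnot F = T
B \oplus E = F \oplus F = F
\lnot (E \land B) \lor (B \oplus E) = T \lor F = T
(\lnot (E \land B) \lor (B \oplus E)) \oplus B = T \oplus F = T
(B \leftrightarrow ((B \leftrightarrow E) \land B)) \land ((\lnot (E \land B) \lor (B \oplus E)) \oplus B) = T \land T = T
B \to E = F \to F = T
E \lor (B \to E) = F \lor T = T
B \to (E \lor (B \to E)) = F \to T = T
E \to B = F \to F = T
(B \to (E \lor (B \to E))) \to (E \to B) = T \to T = T
((B \leftrightarrow ((B \leftrightarrow E) \land B)) \land ((\lnot (E \land B) \lor (B \oplus E)) \oplus B)) \oplus ((B \to (E \lor (B \to E))) \to (E \to B)) = T \oplus T = F
E \leftrightarrow B = F \leftrightarrow F = T
(E \leftrightarrow B) \leftrightarrow E = T \leftrightarrow F = F
(((B \leftrightarrow ((B \leftrightarrow E) \land B)) \land ((\lnot (E \land B) \lor (B \oplus E)) \oplus B)) \oplus ((B \to (E \lor (B \to E))) \to (E \to B))) \oplus ((E \leftrightarrow B) \leftrightarrow E) = F \oplus F = F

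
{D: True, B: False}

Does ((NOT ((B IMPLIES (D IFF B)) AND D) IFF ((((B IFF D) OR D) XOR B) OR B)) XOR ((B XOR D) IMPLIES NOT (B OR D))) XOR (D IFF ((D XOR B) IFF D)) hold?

True

D IFF B = True IFF False = False
B IMPLIES (D IFF B) = False IMPLIES False = True
(B IMPLIES (D IFF B)) AND D = True AND True = True
NOT ((B IMPLIES (D IFF B)) AND D) = NOT True = False
B IFF D = False IFF True = False
(B IFF D) OR D = False OR True = True
((B IFF D) OR D) XOR B = True XOR False = True
(((B IFF D) OR D) XOR B) OR B = True OR False = True
NOT ((B IMPLIES (D IFF B)) AND D) IFF ((((B IFF D) OR D) XOR B) OR B) = False IFF True = False
B XOR D = False XOR True = True
B OR D = False OR True = True
NOT (B OR D) = NOT True = False
(B XOR D) IMPLIES NOT (B OR D) = True IMPLIES False = False
(NOT ((B IMPLIES (D IFF B)) AND D) IFF ((((B IFF D) OR D) XOR B) OR B)) XOR ((B XOR D) IMPLIES NOT (B OR D)) = False XOR False = False
D XOR B = True XOR False = True
(D XOR B) IFF D = True IFF True = True
D IFF ((D XOR B) IFF D) = True IFF True = True
((NOT ((B IMPLIES (D IFF B)) AND D) IFF ((((B IFF D) OR D) XOR B) OR B)) XOR ((B XOR D) IMPLIES NOT (B OR D))) XOR (D IFF ((D XOR B) IFF D)) = False XOR True = True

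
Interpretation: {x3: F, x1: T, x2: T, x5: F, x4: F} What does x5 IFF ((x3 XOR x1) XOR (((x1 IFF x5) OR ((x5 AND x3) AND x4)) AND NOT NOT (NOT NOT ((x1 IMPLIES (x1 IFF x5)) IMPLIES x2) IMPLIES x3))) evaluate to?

x3 XOR x1 = F XOR T = T
x1 IFF x5 = T IFF F = F
x5 AND x3 = F AND F = F
(x5 AND x3) AND x4 = F AND F = F
(x1 IFF x5) OR ((x5 AND x3) AND x4) = F OR F = F
x1 IFF x5 = T IFF F = F
x1 IMPLIES (x1 IFF x5) = T IMPLIES F = F
(x1 IMPLIES (x1 IFF x5)) IMPLIES x2 = F IMPLIES T = T
NOT ((x1 IMPLIES (x1 IFF x5)) IMPLIES x2) = NOT T = F
NOT NOT ((x1 IMPLIES (x1 IFF x5)) IMPLIES x2) = NOT F = T
NOT NOT ((x1 IMPLIES (x1 IFF x5)) IMPLIES x2) IMPLIES x3 = T IMPLIES F = F
NOT (NOT NOT ((x1 IMPLIES (x1 IFF x5)) IMPLIES x2) IMPLIES x3) = NOT F = T
NOT NOT (NOT NOT ((x1 IMPLIES (x1 IFF x5)) IMPLIES x2) IMPLIES x3) = NOT T = F
((x1 IFF x5) OR ((x5 AND x3) AND x4)) AND NOT NOT (NOT NOT ((x1 IMPLIES (x1 IFF x5)) IMPLIES x2) IMPLIES x3) = F AND F = F
(x3 XOR x1) XOR (((x1 IFF x5) OR ((x5 AND x3) AND x4)) AND NOT NOT (NOT NOT ((x1 IMPLIES (x1 IFF x5)) IMPLIES x2) IMPLIES x3)) = T XOR F = T
x5 IFF ((x3 XOR x1) XOR (((x1 IFF x5) OR ((x5 AND x3) AND x4)) AND NOT NOT (NOT NOT ((x1 IMPLIES (x1 IFF x5)) IMPLIES x2) IMPLIES x3))) = F IFF T = F

F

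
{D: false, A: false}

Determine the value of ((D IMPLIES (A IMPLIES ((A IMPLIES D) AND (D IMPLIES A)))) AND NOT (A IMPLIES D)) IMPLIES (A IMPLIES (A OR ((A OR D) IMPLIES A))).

Substituting D=false, A=false:
A IMPLIES D = false IMPLIES false = true
D IMPLIES A = false IMPLIES false = true
(A IMPLIES D) AND (D IMPLIES A) = true AND true = true
A IMPLIES ((A IMPLIES D) AND (D IMPLIES A)) = false IMPLIES true = true
D IMPLIES (A IMPLIES ((A IMPLIES D) AND (D IMPLIES A))) = false IMPLIES true = true
A IMPLIES D = false IMPLIES false = true
NOT (A IMPLIES D) = NOT true = false
(D IMPLIES (A IMPLIES ((A IMPLIES D) AND (D IMPLIES A)))) AND NOT (A IMPLIES D) = true AND false = false
A OR D = false OR false = false
(A OR D) IMPLIES A = false IMPLIES false = true
A OR ((A OR D) IMPLIES A) = false OR true = true
A IMPLIES (A OR ((A OR D) IMPLIES A)) = false IMPLIES true = true
((D IMPLIES (A IMPLIES ((A IMPLIES D) AND (D IMPLIES A)))) AND NOT (A IMPLIES D)) IMPLIES (A IMPLIES (A OR ((A OR D) IMPLIES A))) = false IMPLIES true = true

true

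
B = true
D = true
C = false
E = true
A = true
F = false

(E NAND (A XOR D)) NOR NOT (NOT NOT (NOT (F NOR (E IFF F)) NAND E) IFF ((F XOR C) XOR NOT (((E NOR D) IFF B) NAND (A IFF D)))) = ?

false

A XOR D = true XOR true = false
E NAND (A XOR D) = true NAND false = true
E IFF F = true IFF false = false
F NOR (E IFF F) = false NOR false = true
NOT (F NOR (E IFF F)) = NOT true = false
NOT (F NOR (E IFF F)) NAND E = false NAND true = true
NOT (NOT (F NOR (E IFF F)) NAND E) = NOT true = false
NOT NOT (NOT (F NOR (E IFF F)) NAND E) = NOT false = true
F XOR C = false XOR false = false
E NOR D = true NOR true = false
(E NOR D) IFF B = false IFF true = false
A IFF D = true IFF true = true
((E NOR D) IFF B) NAND (A IFF D) = false NAND true = true
NOT (((E NOR D) IFF B) NAND (A IFF D)) = NOT true = false
(F XOR C) XOR NOT (((E NOR D) IFF B) NAND (A IFF D)) = false XOR false = false
NOT NOT (NOT (F NOR (E IFF F)) NAND E) IFF ((F XOR C) XOR NOT (((E NOR D) IFF B) NAND (A IFF D))) = true IFF false = false
NOT (NOT NOT (NOT (F NOR (E IFF F)) NAND E) IFF ((F XOR C) XOR NOT (((E NOR D) IFF B) NAND (A IFF D)))) = NOT false = true
(E NAND (A XOR D)) NOR NOT (NOT NOT (NOT (F NOR (E IFF F)) NAND E) IFF ((F XOR C) XOR NOT (((E NOR D) IFF B) NAND (A IFF D)))) = true NOR true = false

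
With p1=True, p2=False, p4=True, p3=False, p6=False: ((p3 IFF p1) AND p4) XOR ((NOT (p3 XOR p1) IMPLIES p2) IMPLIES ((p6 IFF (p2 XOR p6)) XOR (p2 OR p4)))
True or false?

p3 IFF p1 = False IFF True = False
(p3 IFF p1) AND p4 = False AND True = False
p3 XOR p1 = False XOR True = True
NOT (p3 XOR p1) = NOT True = False
NOT (p3 XOR p1) IMPLIES p2 = False IMPLIES False = True
p2 XOR p6 = False XOR False = False
p6 IFF (p2 XOR p6) = False IFF False = True
p2 OR p4 = False OR True = True
(p6 IFF (p2 XOR p6)) XOR (p2 OR p4) = True XOR True = False
(NOT (p3 XOR p1) IMPLIES p2) IMPLIES ((p6 IFF (p2 XOR p6)) XOR (p2 OR p4)) = True IMPLIES False = False
((p3 IFF p1) AND p4) XOR ((NOT (p3 XOR p1) IMPLIES p2) IMPLIES ((p6 IFF (p2 XOR p6)) XOR (p2 OR p4))) = False XOR False = False

False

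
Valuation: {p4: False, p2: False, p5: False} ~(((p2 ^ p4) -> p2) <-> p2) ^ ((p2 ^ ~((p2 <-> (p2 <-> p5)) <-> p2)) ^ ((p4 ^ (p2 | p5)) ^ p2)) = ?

Substituting p4=False, p2=False, p5=False:
p2 ^ p4 = False ^ False = False
(p2 ^ p4) -> p2 = False -> False = True
((p2 ^ p4) -> p2) <-> p2 = True <-> False = False
~(((p2 ^ p4) -> p2) <-> p2) = ~False = True
p2 <-> p5 = False <-> False = True
p2 <-> (p2 <-> p5) = False <-> True = False
(p2 <-> (p2 <-> p5)) <-> p2 = False <-> False = True
~((p2 <-> (p2 <-> p5)) <-> p2) = ~True = False
p2 ^ ~((p2 <-> (p2 <-> p5)) <-> p2) = False ^ False = False
p2 | p5 = False | False = False
p4 ^ (p2 | p5) = False ^ False = False
(p4 ^ (p2 | p5)) ^ p2 = False ^ False = False
(p2 ^ ~((p2 <-> (p2 <-> p5)) <-> p2)) ^ ((p4 ^ (p2 | p5)) ^ p2) = False ^ False = False
~(((p2 ^ p4) -> p2) <-> p2) ^ ((p2 ^ ~((p2 <-> (p2 <-> p5)) <-> p2)) ^ ((p4 ^ (p2 | p5)) ^ p2)) = True ^ False = True

True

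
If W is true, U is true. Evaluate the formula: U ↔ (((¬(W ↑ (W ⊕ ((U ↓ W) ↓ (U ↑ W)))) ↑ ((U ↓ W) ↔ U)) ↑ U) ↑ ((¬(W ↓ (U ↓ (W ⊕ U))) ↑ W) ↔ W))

True

U ↓ W = True ↓ True = False
U ↑ W = True ↑ True = False
(U ↓ W) ↓ (U ↑ W) = False ↓ False = True
W ⊕ ((U ↓ W) ↓ (U ↑ W)) = True ⊕ True = False
W ↑ (W ⊕ ((U ↓ W) ↓ (U ↑ W))) = True ↑ False = True
¬(W ↑ (W ⊕ ((U ↓ W) ↓ (U ↑ W)))) = ¬True = False
U ↓ W = True ↓ True = False
(U ↓ W) ↔ U = False ↔ True = False
¬(W ↑ (W ⊕ ((U ↓ W) ↓ (U ↑ W)))) ↑ ((U ↓ W) ↔ U) = False ↑ False = True
(¬(W ↑ (W ⊕ ((U ↓ W) ↓ (U ↑ W)))) ↑ ((U ↓ W) ↔ U)) ↑ U = True ↑ True = False
W ⊕ U = True ⊕ True = False
U ↓ (W ⊕ U) = True ↓ False = False
W ↓ (U ↓ (W ⊕ U)) = True ↓ False = False
¬(W ↓ (U ↓ (W ⊕ U))) = ¬False = True
¬(W ↓ (U ↓ (W ⊕ U))) ↑ W = True ↑ True = False
(¬(W ↓ (U ↓ (W ⊕ U))) ↑ W) ↔ W = False ↔ True = False
((¬(W ↑ (W ⊕ ((U ↓ W) ↓ (U ↑ W)))) ↑ ((U ↓ W) ↔ U)) ↑ U) ↑ ((¬(W ↓ (U ↓ (W ⊕ U))) ↑ W) ↔ W) = False ↑ False = True
U ↔ (((¬(W ↑ (W ⊕ ((U ↓ W) ↓ (U ↑ W)))) ↑ ((U ↓ W) ↔ U)) ↑ U) ↑ ((¬(W ↓ (U ↓ (W ⊕ U))) ↑ W) ↔ W)) = True ↔ True = True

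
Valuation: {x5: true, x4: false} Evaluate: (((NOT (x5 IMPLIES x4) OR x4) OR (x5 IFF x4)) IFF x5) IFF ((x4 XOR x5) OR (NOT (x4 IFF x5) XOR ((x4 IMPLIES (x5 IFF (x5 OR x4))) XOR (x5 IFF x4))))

x5 IMPLIES x4 = true IMPLIES false = false
NOT (x5 IMPLIES x4) = NOT false = true
NOT (x5 IMPLIES x4) OR x4 = true OR false = true
x5 IFF x4 = true IFF false = false
(NOT (x5 IMPLIES x4) OR x4) OR (x5 IFF x4) = true OR false = true
((NOT (x5 IMPLIES x4) OR x4) OR (x5 IFF x4)) IFF x5 = true IFF true = true
x4 XOR x5 = false XOR true = true
x4 IFF x5 = false IFF true = false
NOT (x4 IFF x5) = NOT false = true
x5 OR x4 = true OR false = true
x5 IFF (x5 OR x4) = true IFF true = true
x4 IMPLIES (x5 IFF (x5 OR x4)) = false IMPLIES true = true
x5 IFF x4 = true IFF false = false
(x4 IMPLIES (x5 IFF (x5 OR x4))) XOR (x5 IFF x4) = true XOR false = true
NOT (x4 IFF x5) XOR ((x4 IMPLIES (x5 IFF (x5 OR x4))) XOR (x5 IFF x4)) = true XOR true = false
(x4 XOR x5) OR (NOT (x4 IFF x5) XOR ((x4 IMPLIES (x5 IFF (x5 OR x4))) XOR (x5 IFF x4))) = true OR false = true
(((NOT (x5 IMPLIES x4) OR x4) OR (x5 IFF x4)) IFF x5) IFF ((x4 XOR x5) OR (NOT (x4 IFF x5) XOR ((x4 IMPLIES (x5 IFF (x5 OR x4))) XOR (x5 IFF x4)))) = true IFF true = true

true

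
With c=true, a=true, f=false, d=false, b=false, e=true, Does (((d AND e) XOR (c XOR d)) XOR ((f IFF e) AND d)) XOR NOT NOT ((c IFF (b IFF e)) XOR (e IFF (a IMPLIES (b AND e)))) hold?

true

d AND e = false AND true = false
c XOR d = true XOR false = true
(d AND e) XOR (c XOR d) = false XOR true = true
f IFF e = false IFF true = false
(f IFF e) AND d = false AND false = false
((d AND e) XOR (c XOR d)) XOR ((f IFF e) AND d) = true XOR false = true
b IFF e = false IFF true = false
c IFF (b IFF e) = true IFF false = false
b AND e = false AND true = false
a IMPLIES (b AND e) = true IMPLIES false = false
e IFF (a IMPLIES (b AND e)) = true IFF false = false
(c IFF (b IFF e)) XOR (e IFF (a IMPLIES (b AND e))) = false XOR false = false
NOT ((c IFF (b IFF e)) XOR (e IFF (a IMPLIES (b AND e)))) = NOT false = true
NOT NOT ((c IFF (b IFF e)) XOR (e IFF (a IMPLIES (b AND e)))) = NOT true = false
(((d AND e) XOR (c XOR d)) XOR ((f IFF e) AND d)) XOR NOT NOT ((c IFF (b IFF e)) XOR (e IFF (a IMPLIES (b AND e)))) = true XOR false = true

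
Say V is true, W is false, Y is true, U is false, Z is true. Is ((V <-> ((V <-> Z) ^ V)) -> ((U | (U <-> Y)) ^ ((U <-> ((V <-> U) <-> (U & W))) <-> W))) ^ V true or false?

V <-> Z = 1 <-> 1 = 1
(V <-> Z) ^ V = 1 ^ 1 = 0
V <-> ((V <-> Z) ^ V) = 1 <-> 0 = 0
U <-> Y = 0 <-> 1 = 0
U | (U <-> Y) = 0 | 0 = 0
V <-> U = 1 <-> 0 = 0
U & W = 0 & 0 = 0
(V <-> U) <-> (U & W) = 0 <-> 0 = 1
U <-> ((V <-> U) <-> (U & W)) = 0 <-> 1 = 0
(U <-> ((V <-> U) <-> (U & W))) <-> W = 0 <-> 0 = 1
(U | (U <-> Y)) ^ ((U <-> ((V <-> U) <-> (U & W))) <-> W) = 0 ^ 1 = 1
(V <-> ((V <-> Z) ^ V)) -> ((U | (U <-> Y)) ^ ((U <-> ((V <-> U) <-> (U & W))) <-> W)) = 0 -> 1 = 1
((V <-> ((V <-> Z) ^ V)) -> ((U | (U <-> Y)) ^ ((U <-> ((V <-> U) <-> (U & W))) <-> W))) ^ V = 1 ^ 1 = 0

0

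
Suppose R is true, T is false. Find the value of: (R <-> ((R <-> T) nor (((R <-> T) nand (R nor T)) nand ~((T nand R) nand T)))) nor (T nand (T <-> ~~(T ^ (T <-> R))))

R <-> T = 1 <-> 0 = 0
R <-> T = 1 <-> 0 = 0
R nor T = 1 nor 0 = 0
(R <-> T) nand (R nor T) = 0 nand 0 = 1
T nand R = 0 nand 1 = 1
(T nand R) nand T = 1 nand 0 = 1
~((T nand R) nand T) = ~1 = 0
((R <-> T) nand (R nor T)) nand ~((T nand R) nand T) = 1 nand 0 = 1
(R <-> T) nor (((R <-> T) nand (R nor T)) nand ~((T nand R) nand T)) = 0 nor 1 = 0
R <-> ((R <-> T) nor (((R <-> T) nand (R nor T)) nand ~((T nand R) nand T))) = 1 <-> 0 = 0
T <-> R = 0 <-> 1 = 0
T ^ (T <-> R) = 0 ^ 0 = 0
~(T ^ (T <-> R)) = ~0 = 1
~~(T ^ (T <-> R)) = ~1 = 0
T <-> ~~(T ^ (T <-> R)) = 0 <-> 0 = 1
T nand (T <-> ~~(T ^ (T <-> R))) = 0 nand 1 = 1
(R <-> ((R <-> T) nor (((R <-> T) nand (R nor T)) nand ~((T nand R) nand T)))) nor (T nand (T <-> ~~(T ^ (T <-> R)))) = 0 nor 1 = 0

0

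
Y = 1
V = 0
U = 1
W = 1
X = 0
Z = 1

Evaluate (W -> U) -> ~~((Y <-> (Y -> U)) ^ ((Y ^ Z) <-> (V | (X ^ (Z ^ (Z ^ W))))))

1

Substituting Y=1, V=0, U=1, W=1, X=0, Z=1:
W -> U = 1 -> 1 = 1
Y -> U = 1 -> 1 = 1
Y <-> (Y -> U) = 1 <-> 1 = 1
Y ^ Z = 1 ^ 1 = 0
Z ^ W = 1 ^ 1 = 0
Z ^ (Z ^ W) = 1 ^ 0 = 1
X ^ (Z ^ (Z ^ W)) = 0 ^ 1 = 1
V | (X ^ (Z ^ (Z ^ W))) = 0 | 1 = 1
(Y ^ Z) <-> (V | (X ^ (Z ^ (Z ^ W)))) = 0 <-> 1 = 0
(Y <-> (Y -> U)) ^ ((Y ^ Z) <-> (V | (X ^ (Z ^ (Z ^ W))))) = 1 ^ 0 = 1
~((Y <-> (Y -> U)) ^ ((Y ^ Z) <-> (V | (X ^ (Z ^ (Z ^ W)))))) = ~1 = 0
~~((Y <-> (Y -> U)) ^ ((Y ^ Z) <-> (V | (X ^ (Z ^ (Z ^ W)))))) = ~0 = 1
(W -> U) -> ~~((Y <-> (Y -> U)) ^ ((Y ^ Z) <-> (V | (X ^ (Z ^ (Z ^ W)))))) = 1 -> 1 = 1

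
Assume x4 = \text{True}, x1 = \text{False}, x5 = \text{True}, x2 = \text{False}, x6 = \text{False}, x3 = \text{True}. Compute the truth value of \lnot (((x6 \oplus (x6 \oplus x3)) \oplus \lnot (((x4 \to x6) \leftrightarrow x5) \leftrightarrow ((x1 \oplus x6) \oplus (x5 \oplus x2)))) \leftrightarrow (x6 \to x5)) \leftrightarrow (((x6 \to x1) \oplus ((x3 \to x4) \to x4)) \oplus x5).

\text{True}

Substituting x4=\text{True}, x1=\text{False}, x5=\text{True}, x2=\text{False}, x6=\text{False}, x3=\text{True}:
x6 \oplus x3 = \text{False} \oplus \text{True} = \text{True}
x6 \oplus (x6 \oplus x3) = \text{False} \oplus \text{True} = \text{True}
x4 \to x6 = \text{True} \to \text{False} = \text{False}
(x4 \to x6) \leftrightarrow x5 = \text{False} \leftrightarrow \text{True} = \text{False}
x1 \oplus x6 = \text{False} \oplus \text{False} = \text{False}
x5 \oplus x2 = \text{True} \oplus \text{False} = \text{True}
(x1 \oplus x6) \oplus (x5 \oplus x2) = \text{False} \oplus \text{True} = \text{True}
((x4 \to x6) \leftrightarrow x5) \leftrightarrow ((x1 \oplus x6) \oplus (x5 \oplus x2)) = \text{False} \leftrightarrow \text{True} = \text{False}
\lnot (((x4 \to x6) \leftrightarrow x5) \leftrightarrow ((x1 \oplus x6) \oplus (x5 \oplus x2))) = \lnot \text{False} = \text{True}
(x6 \oplus (x6 \oplus x3)) \oplus \lnot (((x4 \to x6) \leftrightarrow x5) \leftrightarrow ((x1 \oplus x6) \oplus (x5 \oplus x2))) = \text{True} \oplus \text{True} = \text{False}
x6 \to x5 = \text{False} \to \text{True} = \text{True}
((x6 \oplus (x6 \oplus x3)) \oplus \lnot (((x4 \to x6) \leftrightarrow x5) \leftrightarrow ((x1 \oplus x6) \oplus (x5 \oplus x2)))) \leftrightarrow (x6 \to x5) = \text{False} \leftrightarrow \text{True} = \text{False}
\lnot (((x6 \oplus (x6 \oplus x3)) \oplus \lnot (((x4 \to x6) \leftrightarrow x5) \leftrightarrow ((x1 \oplus x6) \oplus (x5 \oplus x2)))) \leftrightarrow (x6 \to x5)) = \lnot \text{False} = \text{True}
x6 \to x1 = \text{False} \to \text{False} = \text{True}
x3 \to x4 = \text{True} \to \text{True} = \text{True}
(x3 \to x4) \to x4 = \text{True} \to \text{True} = \text{True}
(x6 \to x1) \oplus ((x3 \to x4) \to x4) = \text{True} \oplus \text{True} = \text{False}
((x6 \to x1) \oplus ((x3 \to x4) \to x4)) \oplus x5 = \text{False} \oplus \text{True} = \text{True}
\lnot (((x6 \oplus (x6 \oplus x3)) \oplus \lnot (((x4 \to x6) \leftrightarrow x5) \leftrightarrow ((x1 \oplus x6) \oplus (x5 \oplus x2)))) \leftrightarrow (x6 \to x5)) \leftrightarrow (((x6 \to x1) \oplus ((x3 \to x4) \to x4)) \oplus x5) = \text{True} \leftrightarrow \text{True} = \text{True}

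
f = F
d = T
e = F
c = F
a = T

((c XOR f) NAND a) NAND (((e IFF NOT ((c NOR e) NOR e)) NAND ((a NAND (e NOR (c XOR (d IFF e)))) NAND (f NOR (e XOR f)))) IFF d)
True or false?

F

c XOR f = F XOR F = F
(c XOR f) NAND a = F NAND T = T
c NOR e = F NOR F = T
(c NOR e) NOR e = T NOR F = F
NOT ((c NOR e) NOR e) = NOT F = T
e IFF NOT ((c NOR e) NOR e) = F IFF T = F
d IFF e = T IFF F = F
c XOR (d IFF e) = F XOR F = F
e NOR (c XOR (d IFF e)) = F NOR F = T
a NAND (e NOR (c XOR (d IFF e))) = T NAND T = F
e XOR f = F XOR F = F
f NOR (e XOR f) = F NOR F = T
(a NAND (e NOR (c XOR (d IFF e)))) NAND (f NOR (e XOR f)) = F NAND T = T
(e IFF NOT ((c NOR e) NOR e)) NAND ((a NAND (e NOR (c XOR (d IFF e)))) NAND (f NOR (e XOR f))) = F NAND T = T
((e IFF NOT ((c NOR e) NOR e)) NAND ((a NAND (e NOR (c XOR (d IFF e)))) NAND (f NOR (e XOR f)))) IFF d = T IFF T = T
((c XOR f) NAND a) NAND (((e IFF NOT ((c NOR e) NOR e)) NAND ((a NAND (e NOR (c XOR (d IFF e)))) NAND (f NOR (e XOR f)))) IFF d) = T NAND T = F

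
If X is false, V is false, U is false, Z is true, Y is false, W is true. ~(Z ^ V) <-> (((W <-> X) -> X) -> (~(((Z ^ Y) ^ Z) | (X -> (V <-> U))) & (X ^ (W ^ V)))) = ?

True

Z ^ V = True ^ False = True
~(Z ^ V) = ~True = False
W <-> X = True <-> False = False
(W <-> X) -> X = False -> False = True
Z ^ Y = True ^ False = True
(Z ^ Y) ^ Z = True ^ True = False
V <-> U = False <-> False = True
X -> (V <-> U) = False -> True = True
((Z ^ Y) ^ Z) | (X -> (V <-> U)) = False | True = True
~(((Z ^ Y) ^ Z) | (X -> (V <-> U))) = ~True = False
W ^ V = True ^ False = True
X ^ (W ^ V) = False ^ True = True
~(((Z ^ Y) ^ Z) | (X -> (V <-> U))) & (X ^ (W ^ V)) = False & True = False
((W <-> X) -> X) -> (~(((Z ^ Y) ^ Z) | (X -> (V <-> U))) & (X ^ (W ^ V))) = True -> False = False
~(Z ^ V) <-> (((W <-> X) -> X) -> (~(((Z ^ Y) ^ Z) | (X -> (V <-> U))) & (X ^ (W ^ V)))) = False <-> False = True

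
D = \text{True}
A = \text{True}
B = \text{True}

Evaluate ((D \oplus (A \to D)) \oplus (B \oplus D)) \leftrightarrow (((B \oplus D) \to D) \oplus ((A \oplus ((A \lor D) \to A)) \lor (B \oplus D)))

A \to D = \text{True} \to \text{True} = \text{True}
D \oplus (A \to D) = \text{True} \oplus \text{True} = \text{False}
B \oplus D = \text{True} \oplus \text{True} = \text{False}
(D \oplus (A \to D)) \oplus (B \oplus D) = \text{False} \oplus \text{False} = \text{False}
B \oplus D = \text{True} \oplus \text{True} = \text{False}
(B \oplus D) \to D = \text{False} \to \text{True} = \text{True}
A \lor D = \text{True} \lor \text{True} = \text{True}
(A \lor D) \to A = \text{True} \to \text{True} = \text{True}
A \oplus ((A \lor D) \to A) = \text{True} \oplus \text{True} = \text{False}
B \oplus D = \text{True} \oplus \text{True} = \text{False}
(A \oplus ((A \lor D) \to A)) \lor (B \oplus D) = \text{False} \lor \text{False} = \text{False}
((B \oplus D) \to D) \oplus ((A \oplus ((A \lor D) \to A)) \lor (B \oplus D)) = \text{True} \oplus \text{False} = \text{True}
((D \oplus (A \to D)) \oplus (B \oplus D)) \leftrightarrow (((B \oplus D) \to D) \oplus ((A \oplus ((A \lor D) \to A)) \lor (B \oplus D))) = \text{False} \leftrightarrow \text{True} = \text{False}

\text{False}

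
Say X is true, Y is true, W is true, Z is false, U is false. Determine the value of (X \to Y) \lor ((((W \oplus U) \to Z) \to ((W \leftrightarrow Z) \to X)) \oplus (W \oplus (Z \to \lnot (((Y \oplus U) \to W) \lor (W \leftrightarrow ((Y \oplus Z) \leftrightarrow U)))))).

\text{True}

X \to Y = \text{True} \to \text{True} = \text{True}
W \oplus U = \text{True} \oplus \text{False} = \text{True}
(W \oplus U) \to Z = \text{True} \to \text{False} = \text{False}
W \leftrightarrow Z = \text{True} \leftrightarrow \text{False} = \text{False}
(W \leftrightarrow Z) \to X = \text{False} \to \text{True} = \text{True}
((W \oplus U) \to Z) \to ((W \leftrightarrow Z) \to X) = \text{False} \to \text{True} = \text{True}
Y \oplus U = \text{True} \oplus \text{False} = \text{True}
(Y \oplus U) \to W = \text{True} \to \text{True} = \text{True}
Y \oplus Z = \text{True} \oplus \text{False} = \text{True}
(Y \oplus Z) \leftrightarrow U = \text{True} \leftrightarrow \text{False} = \text{False}
W \leftrightarrow ((Y \oplus Z) \leftrightarrow U) = \text{True} \leftrightarrow \text{False} = \text{False}
((Y \oplus U) \to W) \lor (W \leftrightarrow ((Y \oplus Z) \leftrightarrow U)) = \text{True} \lor \text{False} = \text{True}
\lnot (((Y \oplus U) \to W) \lor (W \leftrightarrow ((Y \oplus Z) \leftrightarrow U))) = \lnot \text{True} = \text{False}
Z \to \lnot (((Y \oplus U) \to W) \lor (W \leftrightarrow ((Y \oplus Z) \leftrightarrow U))) = \text{False} \to \text{False} = \text{True}
W \oplus (Z \to \lnot (((Y \oplus U) \to W) \lor (W \leftrightarrow ((Y \oplus Z) \leftrightarrow U)))) = \text{True} \oplus \text{True} = \text{False}
(((W \oplus U) \to Z) \to ((W \leftrightarrow Z) \to X)) \oplus (W \oplus (Z \to \lnot (((Y \oplus U) \to W) \lor (W \leftrightarrow ((Y \oplus Z) \leftrightarrow U))))) = \text{True} \oplus \text{False} = \text{True}
(X \to Y) \lor ((((W \oplus U) \to Z) \to ((W \leftrightarrow Z) \to X)) \oplus (W \oplus (Z \to \lnot (((Y \oplus U) \to W) \lor (W \leftrightarrow ((Y \oplus Z) \leftrightarrow U)))))) = \text{True} \lor \text{True} = \text{True}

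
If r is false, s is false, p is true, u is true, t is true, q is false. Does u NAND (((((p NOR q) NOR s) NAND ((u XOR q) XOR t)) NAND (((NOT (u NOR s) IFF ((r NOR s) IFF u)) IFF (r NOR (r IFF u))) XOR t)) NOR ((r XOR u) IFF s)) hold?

p NOR q = True NOR False = False
(p NOR q) NOR s = False NOR False = True
u XOR q = True XOR False = True
(u XOR q) XOR t = True XOR True = False
((p NOR q) NOR s) NAND ((u XOR q) XOR t) = True NAND False = True
u NOR s = True NOR False = False
NOT (u NOR s) = NOT False = True
r NOR s = False NOR False = True
(r NOR s) IFF u = True IFF True = True
NOT (u NOR s) IFF ((r NOR s) IFF u) = True IFF True = True
r IFF u = False IFF True = False
r NOR (r IFF u) = False NOR False = True
(NOT (u NOR s) IFF ((r NOR s) IFF u)) IFF (r NOR (r IFF u)) = True IFF True = True
((NOT (u NOR s) IFF ((r NOR s) IFF u)) IFF (r NOR (r IFF u))) XOR t = True XOR True = False
(((p NOR q) NOR s) NAND ((u XOR q) XOR t)) NAND (((NOT (u NOR s) IFF ((r NOR s) IFF u)) IFF (r NOR (r IFF u))) XOR t) = True NAND False = True
r XOR u = False XOR True = True
(r XOR u) IFF s = True IFF False = False
((((p NOR q) NOR s) NAND ((u XOR q) XOR t)) NAND (((NOT (u NOR s) IFF ((r NOR s) IFF u)) IFF (r NOR (r IFF u))) XOR t)) NOR ((r XOR u) IFF s) = True NOR False = False
u NAND (((((p NOR q) NOR s) NAND ((u XOR q) XOR t)) NAND (((NOT (u NOR s) IFF ((r NOR s) IFF u)) IFF (r NOR (r IFF u))) XOR t)) NOR ((r XOR u) IFF s)) = True NAND False = True

True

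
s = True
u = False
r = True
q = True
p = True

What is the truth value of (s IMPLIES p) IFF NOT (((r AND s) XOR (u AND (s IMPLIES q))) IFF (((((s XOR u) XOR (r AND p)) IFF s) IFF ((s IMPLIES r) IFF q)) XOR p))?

False

s IMPLIES p = True IMPLIES True = True
r AND s = True AND True = True
s IMPLIES q = True IMPLIES True = True
u AND (s IMPLIES q) = False AND True = False
(r AND s) XOR (u AND (s IMPLIES q)) = True XOR False = True
s XOR u = True XOR False = True
r AND p = True AND True = True
(s XOR u) XOR (r AND p) = True XOR True = False
((s XOR u) XOR (r AND p)) IFF s = False IFF True = False
s IMPLIES r = True IMPLIES True = True
(s IMPLIES r) IFF q = True IFF True = True
(((s XOR u) XOR (r AND p)) IFF s) IFF ((s IMPLIES r) IFF q) = False IFF True = False
((((s XOR u) XOR (r AND p)) IFF s) IFF ((s IMPLIES r) IFF q)) XOR p = False XOR True = True
((r AND s) XOR (u AND (s IMPLIES q))) IFF (((((s XOR u) XOR (r AND p)) IFF s) IFF ((s IMPLIES r) IFF q)) XOR p) = True IFF True = True
NOT (((r AND s) XOR (u AND (s IMPLIES q))) IFF (((((s XOR u) XOR (r AND p)) IFF s) IFF ((s IMPLIES r) IFF q)) XOR p)) = NOT True = False
(s IMPLIES p) IFF NOT (((r AND s) XOR (u AND (s IMPLIES q))) IFF (((((s XOR u) XOR (r AND p)) IFF s) IFF ((s IMPLIES r) IFF q)) XOR p)) = True IFF False = False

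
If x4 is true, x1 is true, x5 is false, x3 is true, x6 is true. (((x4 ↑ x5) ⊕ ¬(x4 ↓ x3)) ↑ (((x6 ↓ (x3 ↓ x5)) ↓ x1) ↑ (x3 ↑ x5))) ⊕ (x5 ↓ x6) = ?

True

x4 ↑ x5 = True ↑ False = True
x4 ↓ x3 = True ↓ True = False
¬(x4 ↓ x3) = ¬False = True
(x4 ↑ x5) ⊕ ¬(x4 ↓ x3) = True ⊕ True = False
x3 ↓ x5 = True ↓ False = False
x6 ↓ (x3 ↓ x5) = True ↓ False = False
(x6 ↓ (x3 ↓ x5)) ↓ x1 = False ↓ True = False
x3 ↑ x5 = True ↑ False = True
((x6 ↓ (x3 ↓ x5)) ↓ x1) ↑ (x3 ↑ x5) = False ↑ True = True
((x4 ↑ x5) ⊕ ¬(x4 ↓ x3)) ↑ (((x6 ↓ (x3 ↓ x5)) ↓ x1) ↑ (x3 ↑ x5)) = False ↑ True = True
x5 ↓ x6 = False ↓ True = False
(((x4 ↑ x5) ⊕ ¬(x4 ↓ x3)) ↑ (((x6 ↓ (x3 ↓ x5)) ↓ x1) ↑ (x3 ↑ x5))) ⊕ (x5 ↓ x6) = True ⊕ False = True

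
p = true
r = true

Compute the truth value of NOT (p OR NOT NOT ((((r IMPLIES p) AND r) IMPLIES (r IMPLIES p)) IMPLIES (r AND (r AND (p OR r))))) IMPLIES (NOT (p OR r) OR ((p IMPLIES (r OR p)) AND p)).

true

r IMPLIES p = true IMPLIES true = true
(r IMPLIES p) AND r = true AND true = true
r IMPLIES p = true IMPLIES true = true
((r IMPLIES p) AND r) IMPLIES (r IMPLIES p) = true IMPLIES true = true
p OR r = true OR true = true
r AND (p OR r) = true AND true = true
r AND (r AND (p OR r)) = true AND true = true
(((r IMPLIES p) AND r) IMPLIES (r IMPLIES p)) IMPLIES (r AND (r AND (p OR r))) = true IMPLIES true = true
NOT ((((r IMPLIES p) AND r) IMPLIES (r IMPLIES p)) IMPLIES (r AND (r AND (p OR r)))) = NOT true = false
NOT NOT ((((r IMPLIES p) AND r) IMPLIES (r IMPLIES p)) IMPLIES (r AND (r AND (p OR r)))) = NOT false = true
p OR NOT NOT ((((r IMPLIES p) AND r) IMPLIES (r IMPLIES p)) IMPLIES (r AND (r AND (p OR r)))) = true OR true = true
NOT (p OR NOT NOT ((((r IMPLIES p) AND r) IMPLIES (r IMPLIES p)) IMPLIES (r AND (r AND (p OR r))))) = NOT true = false
p OR r = true OR true = true
NOT (p OR r) = NOT true = false
r OR p = true OR true = true
p IMPLIES (r OR p) = true IMPLIES true = true
(p IMPLIES (r OR p)) AND p = true AND true = true
NOT (p OR r) OR ((p IMPLIES (r OR p)) AND p) = false OR true = true
NOT (p OR NOT NOT ((((r IMPLIES p) AND r) IMPLIES (r IMPLIES p)) IMPLIES (r AND (r AND (p OR r))))) IMPLIES (NOT (p OR r) OR ((p IMPLIES (r OR p)) AND p)) = false IMPLIES true = true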